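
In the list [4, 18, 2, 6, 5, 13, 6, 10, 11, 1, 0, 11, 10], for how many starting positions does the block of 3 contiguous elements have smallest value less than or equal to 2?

7

[4, 18, 2] → min 2  ≤ 2 ✓
[18, 2, 6] → min 2  ≤ 2 ✓
[2, 6, 5] → min 2  ≤ 2 ✓
[6, 5, 13] → min 5
[5, 13, 6] → min 5
[13, 6, 10] → min 6
[6, 10, 11] → min 6
[10, 11, 1] → min 1  ≤ 2 ✓
[11, 1, 0] → min 0  ≤ 2 ✓
[1, 0, 11] → min 0  ≤ 2 ✓
[0, 11, 10] → min 0  ≤ 2 ✓
7 windows satisfy the condition.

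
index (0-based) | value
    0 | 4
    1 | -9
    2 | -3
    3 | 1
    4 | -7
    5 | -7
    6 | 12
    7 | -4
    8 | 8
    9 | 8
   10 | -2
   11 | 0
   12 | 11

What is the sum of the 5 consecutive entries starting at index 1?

Elements at indices 1..5: -9, -3, 1, -7, -7
sum(-9, -3, 1, -7, -7) = -25

-25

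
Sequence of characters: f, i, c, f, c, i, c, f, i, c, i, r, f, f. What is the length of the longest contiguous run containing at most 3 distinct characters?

11

add f: window [f] (1 distinct), len 1
add i: window [f, i] (2 distinct), len 2
add c: window [f, i, c] (3 distinct), len 3
add f: window [f, i, c, f] (3 distinct), len 4
add c: window [f, i, c, f, c] (3 distinct), len 5
add i: window [f, i, c, f, c, i] (3 distinct), len 6
add c: window [f, i, c, f, c, i, c] (3 distinct), len 7
add f: window [f, i, c, f, c, i, c, f] (3 distinct), len 8
add i: window [f, i, c, f, c, i, c, f, i] (3 distinct), len 9
add c: window [f, i, c, f, c, i, c, f, i, c] (3 distinct), len 10
add i: window [f, i, c, f, c, i, c, f, i, c, i] (3 distinct), len 11
add r: window [i, c, i, r] (3 distinct), len 4
add f: window [i, r, f] (3 distinct), len 3
add f: window [i, r, f, f] (3 distinct), len 4
Longest length with ≤3 distinct: 11.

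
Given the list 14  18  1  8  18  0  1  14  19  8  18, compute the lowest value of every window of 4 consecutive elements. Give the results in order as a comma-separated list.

1, 1, 0, 0, 0, 0, 1, 8

Sliding a size-4 window across the 11 values:
[14, 18, 1, 8] → min 1
[18, 1, 8, 18] → min 1
[1, 8, 18, 0] → min 0
[8, 18, 0, 1] → min 0
[18, 0, 1, 14] → min 0
[0, 1, 14, 19] → min 0
[1, 14, 19, 8] → min 1
[14, 19, 8, 18] → min 8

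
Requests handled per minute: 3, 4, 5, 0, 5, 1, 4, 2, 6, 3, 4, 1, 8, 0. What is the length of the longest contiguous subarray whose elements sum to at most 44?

13

→ 3: sum 3, len 1
→ 4: sum 7, len 2
→ 5: sum 12, len 3
→ 0: sum 12, len 4
→ 5: sum 17, len 5
→ 1: sum 18, len 6
→ 4: sum 22, len 7
→ 2: sum 24, len 8
→ 6: sum 30, len 9
→ 3: sum 33, len 10
→ 4: sum 37, len 11
→ 1: sum 38, len 12
→ 8 (dropped 3): sum 43, len 12
→ 0: sum 43, len 13
Longest length seen: 13.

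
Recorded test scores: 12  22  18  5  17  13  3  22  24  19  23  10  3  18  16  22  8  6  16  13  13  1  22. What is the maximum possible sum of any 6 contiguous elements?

Window sums for each of the 18 positions:
12 22 18 5 17 13 → sum 87
22 18 5 17 13 3 → sum 78
18 5 17 13 3 22 → sum 78
5 17 13 3 22 24 → sum 84
17 13 3 22 24 19 → sum 98
13 3 22 24 19 23 → sum 104
3 22 24 19 23 10 → sum 101
22 24 19 23 10 3 → sum 101
24 19 23 10 3 18 → sum 97
19 23 10 3 18 16 → sum 89
23 10 3 18 16 22 → sum 92
10 3 18 16 22 8 → sum 77
3 18 16 22 8 6 → sum 73
18 16 22 8 6 16 → sum 86
16 22 8 6 16 13 → sum 81
22 8 6 16 13 13 → sum 78
8 6 16 13 13 1 → sum 57
6 16 13 13 1 22 → sum 71
Maximum of these is 104.

104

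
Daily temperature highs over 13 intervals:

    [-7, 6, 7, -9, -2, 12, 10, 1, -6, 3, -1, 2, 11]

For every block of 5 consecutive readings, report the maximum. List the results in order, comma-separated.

7, 12, 12, 12, 12, 12, 10, 3, 11

[-7, 6, 7, -9, -2] → max 7
[6, 7, -9, -2, 12] → max 12
[7, -9, -2, 12, 10] → max 12
[-9, -2, 12, 10, 1] → max 12
[-2, 12, 10, 1, -6] → max 12
[12, 10, 1, -6, 3] → max 12
[10, 1, -6, 3, -1] → max 10
[1, -6, 3, -1, 2] → max 3
[-6, 3, -1, 2, 11] → max 11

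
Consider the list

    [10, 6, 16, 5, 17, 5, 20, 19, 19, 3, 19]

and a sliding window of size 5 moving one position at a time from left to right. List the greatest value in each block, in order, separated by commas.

17, 17, 20, 20, 20, 20, 20

10 6 16 5 17 → max 17
6 16 5 17 5 → max 17
16 5 17 5 20 → max 20
5 17 5 20 19 → max 20
17 5 20 19 19 → max 20
5 20 19 19 3 → max 20
20 19 19 3 19 → max 20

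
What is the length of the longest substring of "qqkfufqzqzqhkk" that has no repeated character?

4

[q] len 1
[q] len 1
[q, k] len 2
[q, k, f] len 3
[q, k, f, u] len 4
[u, f] len 2
[u, f, q] len 3
[u, f, q, z] len 4
[z, q] len 2
[q, z] len 2
[z, q] len 2
[z, q, h] len 3
[z, q, h, k] len 4
[k] len 1
Longest all-distinct length: 4.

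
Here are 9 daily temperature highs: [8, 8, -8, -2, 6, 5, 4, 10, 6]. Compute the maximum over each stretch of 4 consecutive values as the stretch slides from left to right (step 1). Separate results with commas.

8 8 -8 -2 → max 8
8 -8 -2 6 → max 8
-8 -2 6 5 → max 6
-2 6 5 4 → max 6
6 5 4 10 → max 10
5 4 10 6 → max 10

8, 8, 6, 6, 10, 10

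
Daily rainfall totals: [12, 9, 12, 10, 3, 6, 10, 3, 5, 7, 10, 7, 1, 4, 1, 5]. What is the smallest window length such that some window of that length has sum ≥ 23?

3

add 12: running sum 12 < 23
add 9: running sum 21 < 23
end 2: [12, 9, 12] sum 33, len 3
end 3: [9, 12, 10] sum 31, len 3
end 4: [12, 10, 3] sum 25, len 3
end 5: [12, 10, 3, 6] sum 31, len 4
end 6: [10, 3, 6, 10] sum 29, len 4
end 7: [10, 3, 6, 10, 3] sum 32, len 5
end 8: [6, 10, 3, 5] sum 24, len 4
end 9: [10, 3, 5, 7] sum 25, len 4
end 10: [3, 5, 7, 10] sum 25, len 4
end 11: [7, 10, 7] sum 24, len 3
end 12: [7, 10, 7, 1] sum 25, len 4
end 13: [7, 10, 7, 1, 4] sum 29, len 5
end 14: [10, 7, 1, 4, 1] sum 23, len 5
end 15: [10, 7, 1, 4, 1, 5] sum 28, len 6
Shortest qualifying length: 3.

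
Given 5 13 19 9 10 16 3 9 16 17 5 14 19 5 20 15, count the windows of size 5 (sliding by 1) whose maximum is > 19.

[5, 13, 19, 9, 10] → max 19
[13, 19, 9, 10, 16] → max 19
[19, 9, 10, 16, 3] → max 19
[9, 10, 16, 3, 9] → max 16
[10, 16, 3, 9, 16] → max 16
[16, 3, 9, 16, 17] → max 17
[3, 9, 16, 17, 5] → max 17
[9, 16, 17, 5, 14] → max 17
[16, 17, 5, 14, 19] → max 19
[17, 5, 14, 19, 5] → max 19
[5, 14, 19, 5, 20] → max 20  > 19 ✓
[14, 19, 5, 20, 15] → max 20  > 19 ✓
2 windows satisfy the condition.

2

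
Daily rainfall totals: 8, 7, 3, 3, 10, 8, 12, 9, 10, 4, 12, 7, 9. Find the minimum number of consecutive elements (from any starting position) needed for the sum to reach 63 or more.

7

add 8: running sum 8 < 63
add 7: running sum 15 < 63
add 3: running sum 18 < 63
add 3: running sum 21 < 63
add 10: running sum 31 < 63
add 8: running sum 39 < 63
add 12: running sum 51 < 63
add 9: running sum 60 < 63
end 8: [8, 7, 3, 3, 10, 8, 12, 9, 10] sum 70, len 9
end 9: [7, 3, 3, 10, 8, 12, 9, 10, 4] sum 66, len 9
end 10: [10, 8, 12, 9, 10, 4, 12] sum 65, len 7
end 11: [10, 8, 12, 9, 10, 4, 12, 7] sum 72, len 8
end 12: [12, 9, 10, 4, 12, 7, 9] sum 63, len 7
Shortest qualifying length: 7.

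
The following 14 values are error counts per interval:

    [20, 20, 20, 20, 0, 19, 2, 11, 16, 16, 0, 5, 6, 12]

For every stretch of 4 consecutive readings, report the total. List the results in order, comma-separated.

80, 60, 59, 41, 32, 48, 45, 43, 37, 27, 23

20 20 20 20 → sum 80
20 20 20 0 → sum 60
20 20 0 19 → sum 59
20 0 19 2 → sum 41
0 19 2 11 → sum 32
19 2 11 16 → sum 48
2 11 16 16 → sum 45
11 16 16 0 → sum 43
16 16 0 5 → sum 37
16 0 5 6 → sum 27
0 5 6 12 → sum 23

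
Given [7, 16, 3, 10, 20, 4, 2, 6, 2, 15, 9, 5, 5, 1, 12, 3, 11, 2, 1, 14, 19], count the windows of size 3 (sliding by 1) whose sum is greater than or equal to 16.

7 16 3 → sum 26  ≥ 16 ✓
16 3 10 → sum 29  ≥ 16 ✓
3 10 20 → sum 33  ≥ 16 ✓
10 20 4 → sum 34  ≥ 16 ✓
20 4 2 → sum 26  ≥ 16 ✓
4 2 6 → sum 12
2 6 2 → sum 10
6 2 15 → sum 23  ≥ 16 ✓
2 15 9 → sum 26  ≥ 16 ✓
15 9 5 → sum 29  ≥ 16 ✓
9 5 5 → sum 19  ≥ 16 ✓
5 5 1 → sum 11
5 1 12 → sum 18  ≥ 16 ✓
1 12 3 → sum 16  ≥ 16 ✓
12 3 11 → sum 26  ≥ 16 ✓
3 11 2 → sum 16  ≥ 16 ✓
11 2 1 → sum 14
2 1 14 → sum 17  ≥ 16 ✓
1 14 19 → sum 34  ≥ 16 ✓
15 windows satisfy the condition.

15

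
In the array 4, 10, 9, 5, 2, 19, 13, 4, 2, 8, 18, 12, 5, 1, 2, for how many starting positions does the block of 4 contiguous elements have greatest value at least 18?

4 10 9 5 → max 10
10 9 5 2 → max 10
9 5 2 19 → max 19  ≥ 18 ✓
5 2 19 13 → max 19  ≥ 18 ✓
2 19 13 4 → max 19  ≥ 18 ✓
19 13 4 2 → max 19  ≥ 18 ✓
13 4 2 8 → max 13
4 2 8 18 → max 18  ≥ 18 ✓
2 8 18 12 → max 18  ≥ 18 ✓
8 18 12 5 → max 18  ≥ 18 ✓
18 12 5 1 → max 18  ≥ 18 ✓
12 5 1 2 → max 12
8 windows satisfy the condition.

8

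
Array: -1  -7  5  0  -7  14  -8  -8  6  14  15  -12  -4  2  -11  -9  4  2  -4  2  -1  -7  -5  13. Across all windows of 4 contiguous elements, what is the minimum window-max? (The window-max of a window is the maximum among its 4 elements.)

2

-1 -7 5 0 → max 5
-7 5 0 -7 → max 5
5 0 -7 14 → max 14
0 -7 14 -8 → max 14
-7 14 -8 -8 → max 14
14 -8 -8 6 → max 14
-8 -8 6 14 → max 14
-8 6 14 15 → max 15
6 14 15 -12 → max 15
14 15 -12 -4 → max 15
15 -12 -4 2 → max 15
-12 -4 2 -11 → max 2
-4 2 -11 -9 → max 2
2 -11 -9 4 → max 4
-11 -9 4 2 → max 4
-9 4 2 -4 → max 4
4 2 -4 2 → max 4
2 -4 2 -1 → max 2
-4 2 -1 -7 → max 2
2 -1 -7 -5 → max 2
-1 -7 -5 13 → max 13
Minimum of these is 2.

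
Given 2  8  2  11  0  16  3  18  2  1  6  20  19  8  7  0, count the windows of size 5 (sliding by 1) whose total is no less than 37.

9

2 8 2 11 0 → sum 23
8 2 11 0 16 → sum 37  ≥ 37 ✓
2 11 0 16 3 → sum 32
11 0 16 3 18 → sum 48  ≥ 37 ✓
0 16 3 18 2 → sum 39  ≥ 37 ✓
16 3 18 2 1 → sum 40  ≥ 37 ✓
3 18 2 1 6 → sum 30
18 2 1 6 20 → sum 47  ≥ 37 ✓
2 1 6 20 19 → sum 48  ≥ 37 ✓
1 6 20 19 8 → sum 54  ≥ 37 ✓
6 20 19 8 7 → sum 60  ≥ 37 ✓
20 19 8 7 0 → sum 54  ≥ 37 ✓
9 windows satisfy the condition.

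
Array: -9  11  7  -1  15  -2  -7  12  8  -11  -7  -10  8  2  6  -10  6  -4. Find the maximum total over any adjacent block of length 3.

21

[-9, 11, 7] → sum 9
[11, 7, -1] → sum 17
[7, -1, 15] → sum 21
[-1, 15, -2] → sum 12
[15, -2, -7] → sum 6
[-2, -7, 12] → sum 3
[-7, 12, 8] → sum 13
[12, 8, -11] → sum 9
[8, -11, -7] → sum -10
[-11, -7, -10] → sum -28
[-7, -10, 8] → sum -9
[-10, 8, 2] → sum 0
[8, 2, 6] → sum 16
[2, 6, -10] → sum -2
[6, -10, 6] → sum 2
[-10, 6, -4] → sum -8
Maximum of these is 21.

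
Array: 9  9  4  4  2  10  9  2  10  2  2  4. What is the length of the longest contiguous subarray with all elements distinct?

[9] len 1
[9] len 1
[9, 4] len 2
[4] len 1
[4, 2] len 2
[4, 2, 10] len 3
[4, 2, 10, 9] len 4
[10, 9, 2] len 3
[9, 2, 10] len 3
[10, 2] len 2
[2] len 1
[2, 4] len 2
Longest all-distinct length: 4.

4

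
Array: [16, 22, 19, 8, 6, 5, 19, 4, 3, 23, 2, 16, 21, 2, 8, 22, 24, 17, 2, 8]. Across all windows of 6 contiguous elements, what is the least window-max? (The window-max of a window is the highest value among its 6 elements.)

19

Each size-6 window and its max:
16 22 19 8 6 5 → max 22
22 19 8 6 5 19 → max 22
19 8 6 5 19 4 → max 19
8 6 5 19 4 3 → max 19
6 5 19 4 3 23 → max 23
5 19 4 3 23 2 → max 23
19 4 3 23 2 16 → max 23
4 3 23 2 16 21 → max 23
3 23 2 16 21 2 → max 23
23 2 16 21 2 8 → max 23
2 16 21 2 8 22 → max 22
16 21 2 8 22 24 → max 24
21 2 8 22 24 17 → max 24
2 8 22 24 17 2 → max 24
8 22 24 17 2 8 → max 24
Least of these is 19.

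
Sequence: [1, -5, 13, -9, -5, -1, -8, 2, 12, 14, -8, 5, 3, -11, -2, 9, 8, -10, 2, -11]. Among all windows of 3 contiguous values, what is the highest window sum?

28

[1, -5, 13] → sum 9
[-5, 13, -9] → sum -1
[13, -9, -5] → sum -1
[-9, -5, -1] → sum -15
[-5, -1, -8] → sum -14
[-1, -8, 2] → sum -7
[-8, 2, 12] → sum 6
[2, 12, 14] → sum 28
[12, 14, -8] → sum 18
[14, -8, 5] → sum 11
[-8, 5, 3] → sum 0
[5, 3, -11] → sum -3
[3, -11, -2] → sum -10
[-11, -2, 9] → sum -4
[-2, 9, 8] → sum 15
[9, 8, -10] → sum 7
[8, -10, 2] → sum 0
[-10, 2, -11] → sum -19
Highest of these is 28.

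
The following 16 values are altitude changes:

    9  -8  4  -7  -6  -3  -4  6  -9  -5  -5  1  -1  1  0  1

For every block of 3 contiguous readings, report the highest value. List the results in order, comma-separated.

9 -8 4 → max 9
-8 4 -7 → max 4
4 -7 -6 → max 4
-7 -6 -3 → max -3
-6 -3 -4 → max -3
-3 -4 6 → max 6
-4 6 -9 → max 6
6 -9 -5 → max 6
-9 -5 -5 → max -5
-5 -5 1 → max 1
-5 1 -1 → max 1
1 -1 1 → max 1
-1 1 0 → max 1
1 0 1 → max 1

9, 4, 4, -3, -3, 6, 6, 6, -5, 1, 1, 1, 1, 1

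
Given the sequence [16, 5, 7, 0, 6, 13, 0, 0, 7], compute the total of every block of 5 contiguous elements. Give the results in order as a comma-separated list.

34, 31, 26, 19, 26

[16, 5, 7, 0, 6] → sum 34
[5, 7, 0, 6, 13] → sum 31
[7, 0, 6, 13, 0] → sum 26
[0, 6, 13, 0, 0] → sum 19
[6, 13, 0, 0, 7] → sum 26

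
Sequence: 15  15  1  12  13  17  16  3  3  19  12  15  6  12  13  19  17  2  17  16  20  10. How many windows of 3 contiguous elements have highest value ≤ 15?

6

(15, 15, 1) → max 15  ≤ 15 ✓
(15, 1, 12) → max 15  ≤ 15 ✓
(1, 12, 13) → max 13  ≤ 15 ✓
(12, 13, 17) → max 17
(13, 17, 16) → max 17
(17, 16, 3) → max 17
(16, 3, 3) → max 16
(3, 3, 19) → max 19
(3, 19, 12) → max 19
(19, 12, 15) → max 19
(12, 15, 6) → max 15  ≤ 15 ✓
(15, 6, 12) → max 15  ≤ 15 ✓
(6, 12, 13) → max 13  ≤ 15 ✓
(12, 13, 19) → max 19
(13, 19, 17) → max 19
(19, 17, 2) → max 19
(17, 2, 17) → max 17
(2, 17, 16) → max 17
(17, 16, 20) → max 20
(16, 20, 10) → max 20
6 windows satisfy the condition.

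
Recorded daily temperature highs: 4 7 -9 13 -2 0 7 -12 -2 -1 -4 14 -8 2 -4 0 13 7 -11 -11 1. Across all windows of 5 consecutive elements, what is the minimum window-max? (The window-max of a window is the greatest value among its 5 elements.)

7

4 7 -9 13 -2 → max 13
7 -9 13 -2 0 → max 13
-9 13 -2 0 7 → max 13
13 -2 0 7 -12 → max 13
-2 0 7 -12 -2 → max 7
0 7 -12 -2 -1 → max 7
7 -12 -2 -1 -4 → max 7
-12 -2 -1 -4 14 → max 14
-2 -1 -4 14 -8 → max 14
-1 -4 14 -8 2 → max 14
-4 14 -8 2 -4 → max 14
14 -8 2 -4 0 → max 14
-8 2 -4 0 13 → max 13
2 -4 0 13 7 → max 13
-4 0 13 7 -11 → max 13
0 13 7 -11 -11 → max 13
13 7 -11 -11 1 → max 13
Minimum of these is 7.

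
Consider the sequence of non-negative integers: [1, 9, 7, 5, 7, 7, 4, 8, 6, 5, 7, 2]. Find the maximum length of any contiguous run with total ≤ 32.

→ 1: sum 1, len 1
→ 9: sum 10, len 2
→ 7: sum 17, len 3
→ 5: sum 22, len 4
→ 7: sum 29, len 5
→ 7 (dropped 1, 9): sum 26, len 4
→ 4: sum 30, len 5
→ 8 (dropped 7): sum 31, len 5
→ 6 (dropped 5): sum 32, len 5
→ 5 (dropped 7): sum 30, len 5
→ 7 (dropped 7): sum 30, len 5
→ 2: sum 32, len 6
Longest length seen: 6.

6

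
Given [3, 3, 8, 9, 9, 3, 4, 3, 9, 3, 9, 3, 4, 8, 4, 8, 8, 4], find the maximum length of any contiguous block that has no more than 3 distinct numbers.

10

Extend right; when distinct count exceeds 3, shrink from the left:
add 3: window [3] (1 distinct), len 1
add 3: window [3, 3] (1 distinct), len 2
add 8: window [3, 3, 8] (2 distinct), len 3
add 9: window [3, 3, 8, 9] (3 distinct), len 4
add 9: window [3, 3, 8, 9, 9] (3 distinct), len 5
add 3: window [3, 3, 8, 9, 9, 3] (3 distinct), len 6
add 4: window [9, 9, 3, 4] (3 distinct), len 4
add 3: window [9, 9, 3, 4, 3] (3 distinct), len 5
add 9: window [9, 9, 3, 4, 3, 9] (3 distinct), len 6
add 3: window [9, 9, 3, 4, 3, 9, 3] (3 distinct), len 7
add 9: window [9, 9, 3, 4, 3, 9, 3, 9] (3 distinct), len 8
add 3: window [9, 9, 3, 4, 3, 9, 3, 9, 3] (3 distinct), len 9
add 4: window [9, 9, 3, 4, 3, 9, 3, 9, 3, 4] (3 distinct), len 10
add 8: window [3, 4, 8] (3 distinct), len 3
add 4: window [3, 4, 8, 4] (3 distinct), len 4
add 8: window [3, 4, 8, 4, 8] (3 distinct), len 5
add 8: window [3, 4, 8, 4, 8, 8] (3 distinct), len 6
add 4: window [3, 4, 8, 4, 8, 8, 4] (3 distinct), len 7
Longest length with ≤3 distinct: 10.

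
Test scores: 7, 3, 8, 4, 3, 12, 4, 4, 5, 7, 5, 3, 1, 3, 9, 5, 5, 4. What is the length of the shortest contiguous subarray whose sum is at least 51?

9

add 7: running sum 7 < 51
add 3: running sum 10 < 51
add 8: running sum 18 < 51
add 4: running sum 22 < 51
add 3: running sum 25 < 51
add 12: running sum 37 < 51
add 4: running sum 41 < 51
add 4: running sum 45 < 51
add 5: running sum 50 < 51
add 7: shortest ending here [7, 3, 8, 4, 3, 12, 4, 4, 5, 7] sum 57, len 10
add 5: shortest ending here [8, 4, 3, 12, 4, 4, 5, 7, 5] sum 52, len 9
add 3: shortest ending here [8, 4, 3, 12, 4, 4, 5, 7, 5, 3] sum 55, len 10
add 1: shortest ending here [8, 4, 3, 12, 4, 4, 5, 7, 5, 3, 1] sum 56, len 11
add 3: shortest ending here [4, 3, 12, 4, 4, 5, 7, 5, 3, 1, 3] sum 51, len 11
add 9: shortest ending here [12, 4, 4, 5, 7, 5, 3, 1, 3, 9] sum 53, len 10
add 5: shortest ending here [12, 4, 4, 5, 7, 5, 3, 1, 3, 9, 5] sum 58, len 11
add 5: shortest ending here [4, 4, 5, 7, 5, 3, 1, 3, 9, 5, 5] sum 51, len 11
add 4: shortest ending here [4, 5, 7, 5, 3, 1, 3, 9, 5, 5, 4] sum 51, len 11
Shortest qualifying length: 9.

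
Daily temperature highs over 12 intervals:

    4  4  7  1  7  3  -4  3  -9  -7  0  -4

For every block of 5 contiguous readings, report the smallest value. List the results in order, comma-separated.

1, 1, -4, -4, -9, -9, -9, -9

4 4 7 1 7 → min 1
4 7 1 7 3 → min 1
7 1 7 3 -4 → min -4
1 7 3 -4 3 → min -4
7 3 -4 3 -9 → min -9
3 -4 3 -9 -7 → min -9
-4 3 -9 -7 0 → min -9
3 -9 -7 0 -4 → min -9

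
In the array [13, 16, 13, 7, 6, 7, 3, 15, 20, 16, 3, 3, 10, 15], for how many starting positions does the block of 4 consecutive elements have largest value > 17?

(13, 16, 13, 7) → max 16
(16, 13, 7, 6) → max 16
(13, 7, 6, 7) → max 13
(7, 6, 7, 3) → max 7
(6, 7, 3, 15) → max 15
(7, 3, 15, 20) → max 20  > 17 ✓
(3, 15, 20, 16) → max 20  > 17 ✓
(15, 20, 16, 3) → max 20  > 17 ✓
(20, 16, 3, 3) → max 20  > 17 ✓
(16, 3, 3, 10) → max 16
(3, 3, 10, 15) → max 15
4 windows satisfy the condition.

4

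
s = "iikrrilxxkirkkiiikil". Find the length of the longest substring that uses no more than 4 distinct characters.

12

add i: window [i] (1 distinct), len 1
add i: window [i, i] (1 distinct), len 2
add k: window [i, i, k] (2 distinct), len 3
add r: window [i, i, k, r] (3 distinct), len 4
add r: window [i, i, k, r, r] (3 distinct), len 5
add i: window [i, i, k, r, r, i] (3 distinct), len 6
add l: window [i, i, k, r, r, i, l] (4 distinct), len 7
add x: window [r, r, i, l, x] (4 distinct), len 5
add x: window [r, r, i, l, x, x] (4 distinct), len 6
add k: window [i, l, x, x, k] (4 distinct), len 5
add i: window [i, l, x, x, k, i] (4 distinct), len 6
add r: window [x, x, k, i, r] (4 distinct), len 5
add k: window [x, x, k, i, r, k] (4 distinct), len 6
add k: window [x, x, k, i, r, k, k] (4 distinct), len 7
add i: window [x, x, k, i, r, k, k, i] (4 distinct), len 8
add i: window [x, x, k, i, r, k, k, i, i] (4 distinct), len 9
add i: window [x, x, k, i, r, k, k, i, i, i] (4 distinct), len 10
add k: window [x, x, k, i, r, k, k, i, i, i, k] (4 distinct), len 11
add i: window [x, x, k, i, r, k, k, i, i, i, k, i] (4 distinct), len 12
add l: window [k, i, r, k, k, i, i, i, k, i, l] (4 distinct), len 11
Longest length with ≤4 distinct: 12.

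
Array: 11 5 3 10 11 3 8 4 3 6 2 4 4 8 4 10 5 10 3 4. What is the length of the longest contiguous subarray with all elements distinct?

[11] len 1
[11, 5] len 2
[11, 5, 3] len 3
[11, 5, 3, 10] len 4
[5, 3, 10, 11] len 4
[10, 11, 3] len 3
[10, 11, 3, 8] len 4
[10, 11, 3, 8, 4] len 5
[8, 4, 3] len 3
[8, 4, 3, 6] len 4
[8, 4, 3, 6, 2] len 5
[3, 6, 2, 4] len 4
[4] len 1
[4, 8] len 2
[8, 4] len 2
[8, 4, 10] len 3
[8, 4, 10, 5] len 4
[5, 10] len 2
[5, 10, 3] len 3
[5, 10, 3, 4] len 4
Longest all-distinct length: 5.

5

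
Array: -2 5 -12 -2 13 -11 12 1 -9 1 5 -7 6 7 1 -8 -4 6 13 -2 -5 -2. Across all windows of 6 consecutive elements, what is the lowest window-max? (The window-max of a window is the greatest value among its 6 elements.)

(-2, 5, -12, -2, 13, -11) → max 13
(5, -12, -2, 13, -11, 12) → max 13
(-12, -2, 13, -11, 12, 1) → max 13
(-2, 13, -11, 12, 1, -9) → max 13
(13, -11, 12, 1, -9, 1) → max 13
(-11, 12, 1, -9, 1, 5) → max 12
(12, 1, -9, 1, 5, -7) → max 12
(1, -9, 1, 5, -7, 6) → max 6
(-9, 1, 5, -7, 6, 7) → max 7
(1, 5, -7, 6, 7, 1) → max 7
(5, -7, 6, 7, 1, -8) → max 7
(-7, 6, 7, 1, -8, -4) → max 7
(6, 7, 1, -8, -4, 6) → max 7
(7, 1, -8, -4, 6, 13) → max 13
(1, -8, -4, 6, 13, -2) → max 13
(-8, -4, 6, 13, -2, -5) → max 13
(-4, 6, 13, -2, -5, -2) → max 13
Lowest of these is 6.

6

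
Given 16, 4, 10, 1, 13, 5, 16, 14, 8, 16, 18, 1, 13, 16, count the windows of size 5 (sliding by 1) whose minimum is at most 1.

(16, 4, 10, 1, 13) → min 1  ≤ 1 ✓
(4, 10, 1, 13, 5) → min 1  ≤ 1 ✓
(10, 1, 13, 5, 16) → min 1  ≤ 1 ✓
(1, 13, 5, 16, 14) → min 1  ≤ 1 ✓
(13, 5, 16, 14, 8) → min 5
(5, 16, 14, 8, 16) → min 5
(16, 14, 8, 16, 18) → min 8
(14, 8, 16, 18, 1) → min 1  ≤ 1 ✓
(8, 16, 18, 1, 13) → min 1  ≤ 1 ✓
(16, 18, 1, 13, 16) → min 1  ≤ 1 ✓
7 windows satisfy the condition.

7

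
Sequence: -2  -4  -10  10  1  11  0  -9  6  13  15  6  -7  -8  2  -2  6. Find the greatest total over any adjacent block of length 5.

33

[-2, -4, -10, 10, 1] → sum -5
[-4, -10, 10, 1, 11] → sum 8
[-10, 10, 1, 11, 0] → sum 12
[10, 1, 11, 0, -9] → sum 13
[1, 11, 0, -9, 6] → sum 9
[11, 0, -9, 6, 13] → sum 21
[0, -9, 6, 13, 15] → sum 25
[-9, 6, 13, 15, 6] → sum 31
[6, 13, 15, 6, -7] → sum 33
[13, 15, 6, -7, -8] → sum 19
[15, 6, -7, -8, 2] → sum 8
[6, -7, -8, 2, -2] → sum -9
[-7, -8, 2, -2, 6] → sum -9
Greatest of these is 33.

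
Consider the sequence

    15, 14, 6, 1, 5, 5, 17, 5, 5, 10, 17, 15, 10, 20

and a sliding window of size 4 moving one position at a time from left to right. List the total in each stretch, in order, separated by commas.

[15, 14, 6, 1] → sum 36
[14, 6, 1, 5] → sum 26
[6, 1, 5, 5] → sum 17
[1, 5, 5, 17] → sum 28
[5, 5, 17, 5] → sum 32
[5, 17, 5, 5] → sum 32
[17, 5, 5, 10] → sum 37
[5, 5, 10, 17] → sum 37
[5, 10, 17, 15] → sum 47
[10, 17, 15, 10] → sum 52
[17, 15, 10, 20] → sum 62

36, 26, 17, 28, 32, 32, 37, 37, 47, 52, 62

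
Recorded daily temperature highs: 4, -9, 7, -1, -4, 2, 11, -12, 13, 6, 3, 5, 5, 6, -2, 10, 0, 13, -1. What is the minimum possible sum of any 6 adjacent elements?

-1

Window sums for each of the 14 positions:
(4, -9, 7, -1, -4, 2) → sum -1
(-9, 7, -1, -4, 2, 11) → sum 6
(7, -1, -4, 2, 11, -12) → sum 3
(-1, -4, 2, 11, -12, 13) → sum 9
(-4, 2, 11, -12, 13, 6) → sum 16
(2, 11, -12, 13, 6, 3) → sum 23
(11, -12, 13, 6, 3, 5) → sum 26
(-12, 13, 6, 3, 5, 5) → sum 20
(13, 6, 3, 5, 5, 6) → sum 38
(6, 3, 5, 5, 6, -2) → sum 23
(3, 5, 5, 6, -2, 10) → sum 27
(5, 5, 6, -2, 10, 0) → sum 24
(5, 6, -2, 10, 0, 13) → sum 32
(6, -2, 10, 0, 13, -1) → sum 26
Minimum of these is -1.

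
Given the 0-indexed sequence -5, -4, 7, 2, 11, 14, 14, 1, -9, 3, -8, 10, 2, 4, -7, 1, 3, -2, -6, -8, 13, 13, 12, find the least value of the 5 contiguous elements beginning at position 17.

-8

Elements at indices 17..21: -2, -6, -8, 13, 13
min(-2, -6, -8, 13, 13) = -8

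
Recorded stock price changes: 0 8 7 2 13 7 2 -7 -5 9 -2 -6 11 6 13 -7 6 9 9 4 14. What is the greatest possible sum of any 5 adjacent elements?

42

(0, 8, 7, 2, 13) → sum 30
(8, 7, 2, 13, 7) → sum 37
(7, 2, 13, 7, 2) → sum 31
(2, 13, 7, 2, -7) → sum 17
(13, 7, 2, -7, -5) → sum 10
(7, 2, -7, -5, 9) → sum 6
(2, -7, -5, 9, -2) → sum -3
(-7, -5, 9, -2, -6) → sum -11
(-5, 9, -2, -6, 11) → sum 7
(9, -2, -6, 11, 6) → sum 18
(-2, -6, 11, 6, 13) → sum 22
(-6, 11, 6, 13, -7) → sum 17
(11, 6, 13, -7, 6) → sum 29
(6, 13, -7, 6, 9) → sum 27
(13, -7, 6, 9, 9) → sum 30
(-7, 6, 9, 9, 4) → sum 21
(6, 9, 9, 4, 14) → sum 42
Greatest of these is 42.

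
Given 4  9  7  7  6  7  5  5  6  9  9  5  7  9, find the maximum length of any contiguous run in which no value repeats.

add 4: [4] len 1
add 9: [4, 9] len 2
add 7: [4, 9, 7] len 3
add 7 (repeat 7, move left end past it): [7] len 1
add 6: [7, 6] len 2
add 7 (repeat 7, move left end past it): [6, 7] len 2
add 5: [6, 7, 5] len 3
add 5 (repeat 5, move left end past it): [5] len 1
add 6: [5, 6] len 2
add 9: [5, 6, 9] len 3
add 9 (repeat 9, move left end past it): [9] len 1
add 5: [9, 5] len 2
add 7: [9, 5, 7] len 3
add 9 (repeat 9, move left end past it): [5, 7, 9] len 3
Longest all-distinct length: 3.

3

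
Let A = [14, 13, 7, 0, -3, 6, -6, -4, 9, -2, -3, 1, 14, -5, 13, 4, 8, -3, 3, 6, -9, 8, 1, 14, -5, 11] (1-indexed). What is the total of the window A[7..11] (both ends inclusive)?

Elements at indices 7..11: -6, -4, 9, -2, -3
sum(-6, -4, 9, -2, -3) = -6

-6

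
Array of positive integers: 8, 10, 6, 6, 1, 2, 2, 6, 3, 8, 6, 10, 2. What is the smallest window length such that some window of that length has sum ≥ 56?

add 8: running sum 8 < 56
add 10: running sum 18 < 56
add 6: running sum 24 < 56
add 6: running sum 30 < 56
add 1: running sum 31 < 56
add 2: running sum 33 < 56
add 2: running sum 35 < 56
add 6: running sum 41 < 56
add 3: running sum 44 < 56
add 8: running sum 52 < 56
end 10: [8, 10, 6, 6, 1, 2, 2, 6, 3, 8, 6] sum 58, len 11
end 11: [10, 6, 6, 1, 2, 2, 6, 3, 8, 6, 10] sum 60, len 11
end 12: [10, 6, 6, 1, 2, 2, 6, 3, 8, 6, 10, 2] sum 62, len 12
Shortest qualifying length: 11.

11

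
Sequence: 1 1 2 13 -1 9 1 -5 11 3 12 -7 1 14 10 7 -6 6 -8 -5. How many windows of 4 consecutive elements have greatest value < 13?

9

(1, 1, 2, 13) → max 13
(1, 2, 13, -1) → max 13
(2, 13, -1, 9) → max 13
(13, -1, 9, 1) → max 13
(-1, 9, 1, -5) → max 9  < 13 ✓
(9, 1, -5, 11) → max 11  < 13 ✓
(1, -5, 11, 3) → max 11  < 13 ✓
(-5, 11, 3, 12) → max 12  < 13 ✓
(11, 3, 12, -7) → max 12  < 13 ✓
(3, 12, -7, 1) → max 12  < 13 ✓
(12, -7, 1, 14) → max 14
(-7, 1, 14, 10) → max 14
(1, 14, 10, 7) → max 14
(14, 10, 7, -6) → max 14
(10, 7, -6, 6) → max 10  < 13 ✓
(7, -6, 6, -8) → max 7  < 13 ✓
(-6, 6, -8, -5) → max 6  < 13 ✓
9 windows satisfy the condition.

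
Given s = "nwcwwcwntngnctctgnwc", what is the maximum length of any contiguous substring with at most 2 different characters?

6

add n: window [n] (1 distinct), len 1
add w: window [n, w] (2 distinct), len 2
add c: window [w, c] (2 distinct), len 2
add w: window [w, c, w] (2 distinct), len 3
add w: window [w, c, w, w] (2 distinct), len 4
add c: window [w, c, w, w, c] (2 distinct), len 5
add w: window [w, c, w, w, c, w] (2 distinct), len 6
add n: window [w, n] (2 distinct), len 2
add t: window [n, t] (2 distinct), len 2
add n: window [n, t, n] (2 distinct), len 3
add g: window [n, g] (2 distinct), len 2
add n: window [n, g, n] (2 distinct), len 3
add c: window [n, c] (2 distinct), len 2
add t: window [c, t] (2 distinct), len 2
add c: window [c, t, c] (2 distinct), len 3
add t: window [c, t, c, t] (2 distinct), len 4
add g: window [t, g] (2 distinct), len 2
add n: window [g, n] (2 distinct), len 2
add w: window [n, w] (2 distinct), len 2
add c: window [w, c] (2 distinct), len 2
Longest length with ≤2 distinct: 6.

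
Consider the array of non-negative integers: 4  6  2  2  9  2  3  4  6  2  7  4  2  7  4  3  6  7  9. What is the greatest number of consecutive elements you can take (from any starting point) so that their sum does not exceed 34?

8

→ 4: sum 4, len 1
→ 6: sum 10, len 2
→ 2: sum 12, len 3
→ 2: sum 14, len 4
→ 9: sum 23, len 5
→ 2: sum 25, len 6
→ 3: sum 28, len 7
→ 4: sum 32, len 8
→ 6 (dropped 4): sum 34, len 8
→ 2 (dropped 6): sum 30, len 8
→ 7 (dropped 2, 2): sum 33, len 7
→ 4 (dropped 9): sum 28, len 7
→ 2: sum 30, len 8
→ 7 (dropped 2, 3): sum 32, len 7
→ 4 (dropped 4): sum 32, len 7
→ 3 (dropped 6): sum 29, len 7
→ 6 (dropped 2): sum 33, len 7
→ 7 (dropped 7): sum 33, len 7
→ 9 (dropped 4, 2, 7): sum 29, len 5
Longest length seen: 8.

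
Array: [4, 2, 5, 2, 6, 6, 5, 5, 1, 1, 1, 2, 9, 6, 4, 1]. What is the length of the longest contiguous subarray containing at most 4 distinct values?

11

[4] 1 distinct, len 1
[4, 2] 2 distinct, len 2
[4, 2, 5] 3 distinct, len 3
[4, 2, 5, 2] 3 distinct, len 4
[4, 2, 5, 2, 6] 4 distinct, len 5
[4, 2, 5, 2, 6, 6] 4 distinct, len 6
[4, 2, 5, 2, 6, 6, 5] 4 distinct, len 7
[4, 2, 5, 2, 6, 6, 5, 5] 4 distinct, len 8
[2, 5, 2, 6, 6, 5, 5, 1] 4 distinct, len 8
[2, 5, 2, 6, 6, 5, 5, 1, 1] 4 distinct, len 9
[2, 5, 2, 6, 6, 5, 5, 1, 1, 1] 4 distinct, len 10
[2, 5, 2, 6, 6, 5, 5, 1, 1, 1, 2] 4 distinct, len 11
[5, 5, 1, 1, 1, 2, 9] 4 distinct, len 7
[1, 1, 1, 2, 9, 6] 4 distinct, len 6
[2, 9, 6, 4] 4 distinct, len 4
[9, 6, 4, 1] 4 distinct, len 4
Longest length with ≤4 distinct: 11.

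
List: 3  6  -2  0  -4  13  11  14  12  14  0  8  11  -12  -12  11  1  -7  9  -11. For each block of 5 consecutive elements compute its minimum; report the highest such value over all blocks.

Each size-5 window and its min:
[3, 6, -2, 0, -4] → min -4
[6, -2, 0, -4, 13] → min -4
[-2, 0, -4, 13, 11] → min -4
[0, -4, 13, 11, 14] → min -4
[-4, 13, 11, 14, 12] → min -4
[13, 11, 14, 12, 14] → min 11
[11, 14, 12, 14, 0] → min 0
[14, 12, 14, 0, 8] → min 0
[12, 14, 0, 8, 11] → min 0
[14, 0, 8, 11, -12] → min -12
[0, 8, 11, -12, -12] → min -12
[8, 11, -12, -12, 11] → min -12
[11, -12, -12, 11, 1] → min -12
[-12, -12, 11, 1, -7] → min -12
[-12, 11, 1, -7, 9] → min -12
[11, 1, -7, 9, -11] → min -11
Highest of these is 11.

11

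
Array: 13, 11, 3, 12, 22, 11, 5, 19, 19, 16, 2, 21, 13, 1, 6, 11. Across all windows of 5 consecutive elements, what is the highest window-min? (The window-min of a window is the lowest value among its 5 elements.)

Each size-5 window and its min:
[13, 11, 3, 12, 22] → min 3
[11, 3, 12, 22, 11] → min 3
[3, 12, 22, 11, 5] → min 3
[12, 22, 11, 5, 19] → min 5
[22, 11, 5, 19, 19] → min 5
[11, 5, 19, 19, 16] → min 5
[5, 19, 19, 16, 2] → min 2
[19, 19, 16, 2, 21] → min 2
[19, 16, 2, 21, 13] → min 2
[16, 2, 21, 13, 1] → min 1
[2, 21, 13, 1, 6] → min 1
[21, 13, 1, 6, 11] → min 1
Highest of these is 5.

5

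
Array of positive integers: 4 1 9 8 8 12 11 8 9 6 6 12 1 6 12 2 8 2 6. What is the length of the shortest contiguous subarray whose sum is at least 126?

Extend right; whenever the sum reaches 126, record the length and shrink from the left:
add 4: running sum 4 < 126
add 1: running sum 5 < 126
add 9: running sum 14 < 126
add 8: running sum 22 < 126
add 8: running sum 30 < 126
add 12: running sum 42 < 126
add 11: running sum 53 < 126
add 8: running sum 61 < 126
add 9: running sum 70 < 126
add 6: running sum 76 < 126
add 6: running sum 82 < 126
add 12: running sum 94 < 126
add 1: running sum 95 < 126
add 6: running sum 101 < 126
add 12: running sum 113 < 126
add 2: running sum 115 < 126
add 8: running sum 123 < 126
add 2: running sum 125 < 126
add 6: shortest ending here [9, 8, 8, 12, 11, 8, 9, 6, 6, 12, 1, 6, 12, 2, 8, 2, 6] sum 126, len 17
Shortest qualifying length: 17.

17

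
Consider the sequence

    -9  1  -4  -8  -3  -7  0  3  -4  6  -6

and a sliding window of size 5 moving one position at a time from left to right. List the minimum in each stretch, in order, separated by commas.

-9, -8, -8, -8, -7, -7, -6

(-9, 1, -4, -8, -3) → min -9
(1, -4, -8, -3, -7) → min -8
(-4, -8, -3, -7, 0) → min -8
(-8, -3, -7, 0, 3) → min -8
(-3, -7, 0, 3, -4) → min -7
(-7, 0, 3, -4, 6) → min -7
(0, 3, -4, 6, -6) → min -6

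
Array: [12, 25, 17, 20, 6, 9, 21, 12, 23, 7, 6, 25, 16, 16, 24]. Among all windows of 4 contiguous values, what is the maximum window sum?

81

(12, 25, 17, 20) → sum 74
(25, 17, 20, 6) → sum 68
(17, 20, 6, 9) → sum 52
(20, 6, 9, 21) → sum 56
(6, 9, 21, 12) → sum 48
(9, 21, 12, 23) → sum 65
(21, 12, 23, 7) → sum 63
(12, 23, 7, 6) → sum 48
(23, 7, 6, 25) → sum 61
(7, 6, 25, 16) → sum 54
(6, 25, 16, 16) → sum 63
(25, 16, 16, 24) → sum 81
Maximum of these is 81.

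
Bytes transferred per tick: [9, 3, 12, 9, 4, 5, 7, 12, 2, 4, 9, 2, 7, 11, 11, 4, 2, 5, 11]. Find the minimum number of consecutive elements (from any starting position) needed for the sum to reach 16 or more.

add 9: running sum 9 < 16
add 3: running sum 12 < 16
end 2: [9, 3, 12] sum 24, len 3
end 3: [12, 9] sum 21, len 2
end 4: [12, 9, 4] sum 25, len 3
end 5: [9, 4, 5] sum 18, len 3
end 6: [4, 5, 7] sum 16, len 3
end 7: [7, 12] sum 19, len 2
end 8: [7, 12, 2] sum 21, len 3
end 9: [12, 2, 4] sum 18, len 3
end 10: [12, 2, 4, 9] sum 27, len 4
end 11: [2, 4, 9, 2] sum 17, len 4
end 12: [9, 2, 7] sum 18, len 3
end 13: [7, 11] sum 18, len 2
end 14: [11, 11] sum 22, len 2
end 15: [11, 11, 4] sum 26, len 3
end 16: [11, 4, 2] sum 17, len 3
end 17: [11, 4, 2, 5] sum 22, len 4
end 18: [5, 11] sum 16, len 2
Shortest qualifying length: 2.

2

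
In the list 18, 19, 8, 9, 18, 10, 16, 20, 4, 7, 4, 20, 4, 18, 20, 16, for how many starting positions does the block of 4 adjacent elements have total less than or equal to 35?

3

[18, 19, 8, 9] → sum 54
[19, 8, 9, 18] → sum 54
[8, 9, 18, 10] → sum 45
[9, 18, 10, 16] → sum 53
[18, 10, 16, 20] → sum 64
[10, 16, 20, 4] → sum 50
[16, 20, 4, 7] → sum 47
[20, 4, 7, 4] → sum 35  ≤ 35 ✓
[4, 7, 4, 20] → sum 35  ≤ 35 ✓
[7, 4, 20, 4] → sum 35  ≤ 35 ✓
[4, 20, 4, 18] → sum 46
[20, 4, 18, 20] → sum 62
[4, 18, 20, 16] → sum 58
3 windows satisfy the condition.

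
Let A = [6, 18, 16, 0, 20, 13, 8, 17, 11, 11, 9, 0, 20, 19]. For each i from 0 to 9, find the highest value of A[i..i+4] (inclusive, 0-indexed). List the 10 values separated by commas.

20, 20, 20, 20, 20, 17, 17, 17, 20, 20

6 18 16 0 20 → max 20
18 16 0 20 13 → max 20
16 0 20 13 8 → max 20
0 20 13 8 17 → max 20
20 13 8 17 11 → max 20
13 8 17 11 11 → max 17
8 17 11 11 9 → max 17
17 11 11 9 0 → max 17
11 11 9 0 20 → max 20
11 9 0 20 19 → max 20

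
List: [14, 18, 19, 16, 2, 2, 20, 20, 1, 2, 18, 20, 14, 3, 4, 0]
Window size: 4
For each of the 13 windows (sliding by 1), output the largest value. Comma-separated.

14 18 19 16 → max 19
18 19 16 2 → max 19
19 16 2 2 → max 19
16 2 2 20 → max 20
2 2 20 20 → max 20
2 20 20 1 → max 20
20 20 1 2 → max 20
20 1 2 18 → max 20
1 2 18 20 → max 20
2 18 20 14 → max 20
18 20 14 3 → max 20
20 14 3 4 → max 20
14 3 4 0 → max 14

19, 19, 19, 20, 20, 20, 20, 20, 20, 20, 20, 20, 14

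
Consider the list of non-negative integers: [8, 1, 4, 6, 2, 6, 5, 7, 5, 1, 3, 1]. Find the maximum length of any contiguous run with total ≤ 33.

8

→ 8: sum 8, len 1
→ 1: sum 9, len 2
→ 4: sum 13, len 3
→ 6: sum 19, len 4
→ 2: sum 21, len 5
→ 6: sum 27, len 6
→ 5: sum 32, len 7
→ 7 (dropped 8): sum 31, len 7
→ 5 (dropped 1, 4): sum 31, len 6
→ 1: sum 32, len 7
→ 3 (dropped 6): sum 29, len 7
→ 1: sum 30, len 8
Longest length seen: 8.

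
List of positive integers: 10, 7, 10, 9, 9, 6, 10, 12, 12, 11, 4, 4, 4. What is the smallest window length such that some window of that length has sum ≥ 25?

3

add 10: running sum 10 < 25
add 7: running sum 17 < 25
add 10: shortest ending here [10, 7, 10] sum 27, len 3
add 9: shortest ending here [7, 10, 9] sum 26, len 3
add 9: shortest ending here [10, 9, 9] sum 28, len 3
add 6: shortest ending here [10, 9, 9, 6] sum 34, len 4
add 10: shortest ending here [9, 6, 10] sum 25, len 3
add 12: shortest ending here [6, 10, 12] sum 28, len 3
add 12: shortest ending here [10, 12, 12] sum 34, len 3
add 11: shortest ending here [12, 12, 11] sum 35, len 3
add 4: shortest ending here [12, 11, 4] sum 27, len 3
add 4: shortest ending here [12, 11, 4, 4] sum 31, len 4
add 4: shortest ending here [12, 11, 4, 4, 4] sum 35, len 5
Shortest qualifying length: 3.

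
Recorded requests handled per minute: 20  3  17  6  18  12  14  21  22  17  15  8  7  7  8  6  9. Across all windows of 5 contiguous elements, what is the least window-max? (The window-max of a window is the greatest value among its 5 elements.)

8

[20, 3, 17, 6, 18] → max 20
[3, 17, 6, 18, 12] → max 18
[17, 6, 18, 12, 14] → max 18
[6, 18, 12, 14, 21] → max 21
[18, 12, 14, 21, 22] → max 22
[12, 14, 21, 22, 17] → max 22
[14, 21, 22, 17, 15] → max 22
[21, 22, 17, 15, 8] → max 22
[22, 17, 15, 8, 7] → max 22
[17, 15, 8, 7, 7] → max 17
[15, 8, 7, 7, 8] → max 15
[8, 7, 7, 8, 6] → max 8
[7, 7, 8, 6, 9] → max 9
Least of these is 8.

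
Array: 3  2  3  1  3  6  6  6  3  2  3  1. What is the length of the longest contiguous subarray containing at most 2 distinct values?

[3] 1 distinct, len 1
[3, 2] 2 distinct, len 2
[3, 2, 3] 2 distinct, len 3
[3, 1] 2 distinct, len 2
[3, 1, 3] 2 distinct, len 3
[3, 6] 2 distinct, len 2
[3, 6, 6] 2 distinct, len 3
[3, 6, 6, 6] 2 distinct, len 4
[3, 6, 6, 6, 3] 2 distinct, len 5
[3, 2] 2 distinct, len 2
[3, 2, 3] 2 distinct, len 3
[3, 1] 2 distinct, len 2
Longest length with ≤2 distinct: 5.

5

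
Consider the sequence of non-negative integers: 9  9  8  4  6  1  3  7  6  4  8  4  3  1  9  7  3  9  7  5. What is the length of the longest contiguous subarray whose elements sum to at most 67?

14

→ 9: sum 9, len 1
→ 9: sum 18, len 2
→ 8: sum 26, len 3
→ 4: sum 30, len 4
→ 6: sum 36, len 5
→ 1: sum 37, len 6
→ 3: sum 40, len 7
→ 7: sum 47, len 8
→ 6: sum 53, len 9
→ 4: sum 57, len 10
→ 8: sum 65, len 11
→ 4 (dropped 9): sum 60, len 11
→ 3: sum 63, len 12
→ 1: sum 64, len 13
→ 9 (dropped 9): sum 64, len 13
→ 7 (dropped 8): sum 63, len 13
→ 3: sum 66, len 14
→ 9 (dropped 4, 6): sum 65, len 13
→ 7 (dropped 1, 3, 7): sum 61, len 11
→ 5: sum 66, len 12
Longest length seen: 14.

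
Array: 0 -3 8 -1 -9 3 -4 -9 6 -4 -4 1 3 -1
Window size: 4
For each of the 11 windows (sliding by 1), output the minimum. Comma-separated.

-3, -9, -9, -9, -9, -9, -9, -9, -4, -4, -4

[0, -3, 8, -1] → min -3
[-3, 8, -1, -9] → min -9
[8, -1, -9, 3] → min -9
[-1, -9, 3, -4] → min -9
[-9, 3, -4, -9] → min -9
[3, -4, -9, 6] → min -9
[-4, -9, 6, -4] → min -9
[-9, 6, -4, -4] → min -9
[6, -4, -4, 1] → min -4
[-4, -4, 1, 3] → min -4
[-4, 1, 3, -1] → min -4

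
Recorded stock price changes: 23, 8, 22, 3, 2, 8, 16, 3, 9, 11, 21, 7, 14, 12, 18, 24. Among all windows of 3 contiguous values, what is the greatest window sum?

(23, 8, 22) → sum 53
(8, 22, 3) → sum 33
(22, 3, 2) → sum 27
(3, 2, 8) → sum 13
(2, 8, 16) → sum 26
(8, 16, 3) → sum 27
(16, 3, 9) → sum 28
(3, 9, 11) → sum 23
(9, 11, 21) → sum 41
(11, 21, 7) → sum 39
(21, 7, 14) → sum 42
(7, 14, 12) → sum 33
(14, 12, 18) → sum 44
(12, 18, 24) → sum 54
Greatest of these is 54.

54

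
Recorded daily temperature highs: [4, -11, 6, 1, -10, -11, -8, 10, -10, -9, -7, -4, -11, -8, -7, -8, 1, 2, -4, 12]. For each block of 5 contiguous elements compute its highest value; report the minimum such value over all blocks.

-4

[4, -11, 6, 1, -10] → max 6
[-11, 6, 1, -10, -11] → max 6
[6, 1, -10, -11, -8] → max 6
[1, -10, -11, -8, 10] → max 10
[-10, -11, -8, 10, -10] → max 10
[-11, -8, 10, -10, -9] → max 10
[-8, 10, -10, -9, -7] → max 10
[10, -10, -9, -7, -4] → max 10
[-10, -9, -7, -4, -11] → max -4
[-9, -7, -4, -11, -8] → max -4
[-7, -4, -11, -8, -7] → max -4
[-4, -11, -8, -7, -8] → max -4
[-11, -8, -7, -8, 1] → max 1
[-8, -7, -8, 1, 2] → max 2
[-7, -8, 1, 2, -4] → max 2
[-8, 1, 2, -4, 12] → max 12
Minimum of these is -4.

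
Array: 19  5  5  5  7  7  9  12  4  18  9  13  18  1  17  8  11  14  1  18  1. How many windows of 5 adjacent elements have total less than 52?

(19, 5, 5, 5, 7) → sum 41  < 52 ✓
(5, 5, 5, 7, 7) → sum 29  < 52 ✓
(5, 5, 7, 7, 9) → sum 33  < 52 ✓
(5, 7, 7, 9, 12) → sum 40  < 52 ✓
(7, 7, 9, 12, 4) → sum 39  < 52 ✓
(7, 9, 12, 4, 18) → sum 50  < 52 ✓
(9, 12, 4, 18, 9) → sum 52
(12, 4, 18, 9, 13) → sum 56
(4, 18, 9, 13, 18) → sum 62
(18, 9, 13, 18, 1) → sum 59
(9, 13, 18, 1, 17) → sum 58
(13, 18, 1, 17, 8) → sum 57
(18, 1, 17, 8, 11) → sum 55
(1, 17, 8, 11, 14) → sum 51  < 52 ✓
(17, 8, 11, 14, 1) → sum 51  < 52 ✓
(8, 11, 14, 1, 18) → sum 52
(11, 14, 1, 18, 1) → sum 45  < 52 ✓
9 windows satisfy the condition.

9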